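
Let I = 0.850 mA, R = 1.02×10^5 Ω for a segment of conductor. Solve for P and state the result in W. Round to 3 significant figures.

0.0737 W

Directly: P = I²R.
I = 0.850 mA = 8.500×10^-4 A; R = 1.02×10^5 Ω.
P = 0.07369 W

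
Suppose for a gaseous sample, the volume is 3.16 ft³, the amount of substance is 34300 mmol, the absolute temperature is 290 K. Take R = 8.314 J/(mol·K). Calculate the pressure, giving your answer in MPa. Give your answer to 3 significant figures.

0.924 MPa

From the ideal-gas law: P = nRT/V.
V = 3.16 ft³ = 0.08948 m³; n = 34300 mmol = 34.30 mol; T = 290 K; R = 8.314 J/(mol·K).
P = 9.242×10^5 Pa
9.242×10^5 Pa × (1 MPa / 1.000×10^6 Pa) = 0.9242 MPa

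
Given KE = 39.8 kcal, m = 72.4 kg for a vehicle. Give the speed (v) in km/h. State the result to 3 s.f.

244 km/h

Solving KE = ½mv² for v: v = √(2·KE/m).
KE = 39.8 kcal = 1.665×10^5 J; m = 72.4 kg.
v = 67.82 m/s
67.82 m/s × (1 km/h / 0.2778 m/s) = 244.2 km/h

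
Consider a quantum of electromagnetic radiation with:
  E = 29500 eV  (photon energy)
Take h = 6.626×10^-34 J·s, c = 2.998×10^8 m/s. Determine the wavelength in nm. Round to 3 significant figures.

0.0420 nm

Rearranging E = h·c/λ for λ: λ = hc/E.
E = 29500 eV = 4.726×10^-15 J; h = 6.626×10^-34 J·s; c = 2.998×10^8 m/s.
λ = 4.203×10^-11 m
4.203×10^-11 m × (1 nm / 1.000×10^-9 m) = 0.04203 nm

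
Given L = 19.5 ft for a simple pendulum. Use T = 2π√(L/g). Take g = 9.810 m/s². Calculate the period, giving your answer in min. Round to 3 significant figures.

0.0815 min

Directly: T = 2π√(L/g).
L = 19.5 ft = 5.944 m; g = 9.810 m/s².
T = 4.891 s
4.891 s × (1 min / 60.00 s) = 0.08151 min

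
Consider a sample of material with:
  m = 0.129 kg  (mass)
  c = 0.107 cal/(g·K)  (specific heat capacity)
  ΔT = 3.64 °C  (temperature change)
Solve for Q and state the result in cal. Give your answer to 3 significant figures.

50.2 cal

Directly: Q = mcΔT.
m = 0.129 kg; c = 0.107 cal/(g·K) = 447.7 J/(kg·K); ΔT = 3.64 °C = 3.640 K.
Q = 210.2 J
210.2 J × (1 cal / 4.184 J) = 50.24 cal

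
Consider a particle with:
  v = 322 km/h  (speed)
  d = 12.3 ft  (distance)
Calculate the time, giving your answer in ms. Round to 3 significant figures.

Rearranging: t = d/v.
v = 322 km/h = 89.44 m/s; d = 12.3 ft = 3.749 m.
t = 0.04191 s
0.04191 s × (1 ms / 0.001000 s) = 41.91 ms

41.9 ms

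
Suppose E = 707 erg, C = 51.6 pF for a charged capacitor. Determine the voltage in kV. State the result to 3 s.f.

Rearranging: V = √(2E/C).
E = 707 erg = 7.070×10^-5 J; C = 51.6 pF = 5.160×10^-11 F.
V = 1655 V
1655 V × (1 kV / 1000 V) = 1.655 kV

1.66 kV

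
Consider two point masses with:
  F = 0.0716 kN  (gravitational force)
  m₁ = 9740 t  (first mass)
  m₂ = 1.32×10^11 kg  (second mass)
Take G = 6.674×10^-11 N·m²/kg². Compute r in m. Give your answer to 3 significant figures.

1090 m

Solving F = G·m₁·m₂/r² for r: r = √(G·m₁m₂/F).
F = 0.0716 kN = 71.60 N; m₁ = 9740 t = 9.740×10^6 kg; m₂ = 1.32×10^11 kg; G = 6.674×10^-11 N·m²/kg².
r = 1095 m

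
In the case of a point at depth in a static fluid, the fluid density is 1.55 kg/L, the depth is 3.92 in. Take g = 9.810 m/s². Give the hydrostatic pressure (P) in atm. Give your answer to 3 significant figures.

0.0149 atm

P is given directly by: P = ρgh.
ρ = 1.55 kg/L = 1550 kg/m³; h = 3.92 in = 0.09957 m; g = 9.810 m/s².
P = 1514 Pa  (the unit combination reduces to kg/(m·s²) = Pa)
1514 Pa × (1 atm / 1.013×10^5 Pa) = 0.01494 atm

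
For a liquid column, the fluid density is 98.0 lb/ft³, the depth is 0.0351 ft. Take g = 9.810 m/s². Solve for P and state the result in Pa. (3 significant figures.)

Directly: P = ρgh.
ρ = 98.0 lb/ft³ = 1570 kg/m³; h = 0.0351 ft = 0.01070 m; g = 9.810 m/s².
P = 164.8 Pa  (the unit combination reduces to kg/(m·s²) = Pa)

165 Pa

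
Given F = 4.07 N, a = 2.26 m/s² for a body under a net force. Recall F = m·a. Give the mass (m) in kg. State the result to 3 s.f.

1.80 kg

Rearranging: m = F/a.
F = 4.07 N; a = 2.26 m/s².
m = 1.801 kg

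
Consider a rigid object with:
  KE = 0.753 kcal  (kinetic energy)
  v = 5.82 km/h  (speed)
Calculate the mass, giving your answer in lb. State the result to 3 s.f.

Rearranging: m = 2·KE/v².
KE = 0.753 kcal = 3151 J; v = 5.82 km/h = 1.617 m/s.
m = 2411 kg
2411 kg × (1 lb / 0.4536 kg) = 5315 lb

5320 lb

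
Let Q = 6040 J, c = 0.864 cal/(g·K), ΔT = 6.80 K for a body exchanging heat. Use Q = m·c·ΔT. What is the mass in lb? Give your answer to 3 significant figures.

Solving Q = m·c·ΔT for m: m = Q/(c·ΔT).
Q = 6040 J; c = 0.864 cal/(g·K) = 3615 J/(kg·K); ΔT = 6.80 K.
m = 0.2457 kg
0.2457 kg × (1 lb / 0.4536 kg) = 0.5417 lb

0.542 lb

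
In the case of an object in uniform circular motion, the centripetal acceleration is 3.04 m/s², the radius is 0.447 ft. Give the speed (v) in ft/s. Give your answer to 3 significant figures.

2.11 ft/s

Solving a = v²/r for v: v = √(a·r).
a = 3.04 m/s²; r = 0.447 ft = 0.1362 m.
v = 0.6436 m/s
0.6436 m/s × (1 ft/s / 0.3048 m/s) = 2.111 ft/s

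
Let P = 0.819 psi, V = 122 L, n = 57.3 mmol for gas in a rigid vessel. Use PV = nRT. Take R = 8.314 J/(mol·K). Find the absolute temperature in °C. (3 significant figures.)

1170 °C

From the ideal-gas law: T = PV/(nR).
P = 0.819 psi = 5647 Pa; V = 122 L = 0.1220 m³; n = 57.3 mmol = 0.05730 mol; R = 8.314 J/(mol·K).
T = 1446 K
1446 K − 273.15 = 1173 °C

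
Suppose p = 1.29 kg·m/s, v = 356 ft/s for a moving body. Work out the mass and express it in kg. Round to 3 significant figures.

Rearranging p = m·v for m: m = p/v.
p = 1.29 kg·m/s; v = 356 ft/s = 108.5 m/s.
m = 0.01189 kg

0.0119 kg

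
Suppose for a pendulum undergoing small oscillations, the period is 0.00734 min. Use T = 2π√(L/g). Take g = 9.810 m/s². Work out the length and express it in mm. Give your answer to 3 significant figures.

Rearranging: L = g·(T/2π)².
T = 0.00734 min = 0.4404 s; g = 9.810 m/s².
L = 0.04820 m
0.04820 m × (1 mm / 0.001000 m) = 48.20 mm

48.2 mm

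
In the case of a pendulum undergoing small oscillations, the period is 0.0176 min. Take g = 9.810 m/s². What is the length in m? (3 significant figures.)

0.277 m

Rearranging: L = g·(T/2π)².
T = 0.0176 min = 1.056 s; g = 9.810 m/s².
L = 0.2771 m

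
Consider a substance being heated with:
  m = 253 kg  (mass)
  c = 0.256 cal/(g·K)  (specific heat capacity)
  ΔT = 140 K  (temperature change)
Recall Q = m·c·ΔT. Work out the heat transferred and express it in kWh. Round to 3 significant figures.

Q is given directly by: Q = mcΔT.
m = 253 kg; c = 0.256 cal/(g·K) = 1071 J/(kg·K); ΔT = 140 K.
Q = 3.794×10^7 J  (the unit combination reduces to kg·m²/s² = J)
3.794×10^7 J × (1 kWh / 3.600×10^6 J) = 10.54 kWh

10.5 kWh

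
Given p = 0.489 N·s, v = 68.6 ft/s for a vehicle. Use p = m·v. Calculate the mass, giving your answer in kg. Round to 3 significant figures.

0.0234 kg

Solving p = m·v for m: m = p/v.
p = 0.489 N·s = 0.4890 kg·m/s; v = 68.6 ft/s = 20.91 m/s.
m = 0.02339 kg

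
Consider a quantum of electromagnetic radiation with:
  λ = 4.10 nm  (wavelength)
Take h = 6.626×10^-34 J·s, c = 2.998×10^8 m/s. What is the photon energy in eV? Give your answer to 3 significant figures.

E is given directly by: E = hc/λ.
λ = 4.10 nm = 4.100×10^-9 m; h = 6.626×10^-34 J·s; c = 2.998×10^8 m/s.
E = 4.845×10^-17 J
4.845×10^-17 J × (1 eV / 1.602×10^-19 J) = 302.4 eV

302 eV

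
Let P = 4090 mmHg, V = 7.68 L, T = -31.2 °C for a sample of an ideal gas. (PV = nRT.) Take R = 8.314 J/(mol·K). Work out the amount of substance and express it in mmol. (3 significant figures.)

Rearranging PV = nRT for n: n = PV/(RT).
P = 4090 mmHg = 5.453×10^5 Pa; V = 7.68 L = 0.007680 m³; T = -31.2 °C = 241.9 K; R = 8.314 J/(mol·K).
n = 2.082 mol
2.082 mol × (1 mmol / 0.001000 mol) = 2082 mmol

2080 mmol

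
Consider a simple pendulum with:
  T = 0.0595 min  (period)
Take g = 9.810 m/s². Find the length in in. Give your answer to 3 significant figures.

125 in

Solving T = 2π√(L/g) for L: L = g·(T/2π)².
T = 0.0595 min = 3.570 s; g = 9.810 m/s².
L = 3.167 m
3.167 m × (1 in / 0.02540 m) = 124.7 in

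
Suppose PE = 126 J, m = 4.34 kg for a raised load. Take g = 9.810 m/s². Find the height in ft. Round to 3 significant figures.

Rearranging: h = PE/(m·g).
PE = 126 J; m = 4.34 kg; g = 9.810 m/s².
h = 2.959 m
2.959 m × (1 ft / 0.3048 m) = 9.709 ft

9.71 ft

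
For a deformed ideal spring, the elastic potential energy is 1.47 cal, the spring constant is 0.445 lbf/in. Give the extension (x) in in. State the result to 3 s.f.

Rearranging U = ½k·x² for x: x = √(2U/k).
U = 1.47 cal = 6.150 J; k = 0.445 lbf/in = 77.93 N/m.
x = 0.3973 m
0.3973 m × (1 in / 0.02540 m) = 15.64 in

15.6 in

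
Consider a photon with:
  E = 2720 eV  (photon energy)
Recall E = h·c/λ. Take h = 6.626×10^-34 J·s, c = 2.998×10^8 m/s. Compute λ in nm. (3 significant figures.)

0.456 nm

Rearranging E = h·c/λ for λ: λ = hc/E.
E = 2720 eV = 4.358×10^-16 J; h = 6.626×10^-34 J·s; c = 2.998×10^8 m/s.
λ = 4.558×10^-10 m
4.558×10^-10 m × (1 nm / 1.000×10^-9 m) = 0.4558 nm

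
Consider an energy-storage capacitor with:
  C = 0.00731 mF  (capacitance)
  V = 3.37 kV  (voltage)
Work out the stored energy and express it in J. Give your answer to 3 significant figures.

E is given directly by: E = ½CV².
C = 0.00731 mF = 7.310×10^-6 F; V = 3.37 kV = 3370 V.
E = 41.51 J  (the unit combination reduces to kg·m²/s² = J)

41.5 J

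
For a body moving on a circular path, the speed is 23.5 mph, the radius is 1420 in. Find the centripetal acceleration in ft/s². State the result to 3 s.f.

10.0 ft/s²

Directly: a = v²/r.
v = 23.5 mph = 10.51 m/s; r = 1420 in = 36.07 m.
a = 3.060 m/s²
3.060 m/s² × (1 ft/s² / 0.3048 m/s²) = 10.04 ft/s²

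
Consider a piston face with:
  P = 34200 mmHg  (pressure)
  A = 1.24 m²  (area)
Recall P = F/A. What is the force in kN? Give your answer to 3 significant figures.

Solving P = F/A for F: F = P·A.
P = 34200 mmHg = 4.560×10^6 Pa; A = 1.24 m².
F = 5.654×10^6 N
5.654×10^6 N × (1 kN / 1000 N) = 5654 kN

5650 kN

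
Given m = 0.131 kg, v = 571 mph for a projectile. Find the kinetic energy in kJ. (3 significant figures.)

4.27 kJ

Directly: KE = ½mv².
m = 0.131 kg; v = 571 mph = 255.3 m/s.
KE = 4268 J  (the unit combination reduces to kg·m²/s² = J)
4268 J × (1 kJ / 1000 J) = 4.268 kJ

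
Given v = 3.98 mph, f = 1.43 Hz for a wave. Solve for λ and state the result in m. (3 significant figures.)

Rearranging v = f·λ for λ: λ = v/f.
v = 3.98 mph = 1.779 m/s; f = 1.43 Hz.
λ = 1.244 m

1.24 m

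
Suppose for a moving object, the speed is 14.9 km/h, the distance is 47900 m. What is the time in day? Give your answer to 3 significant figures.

0.134 day

Rearranging v = d/t for t: t = d/v.
v = 14.9 km/h = 4.139 m/s; d = 47900 m.
t = 11573 s
11573 s × (1 day / 86400 s) = 0.1339 day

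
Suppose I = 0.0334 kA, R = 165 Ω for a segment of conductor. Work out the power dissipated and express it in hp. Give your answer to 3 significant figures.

247 hp

Directly: P = I²R.
I = 0.0334 kA = 33.40 A; R = 165 Ω.
P = 1.841×10^5 W
1.841×10^5 W × (1 hp / 745.7 W) = 246.8 hp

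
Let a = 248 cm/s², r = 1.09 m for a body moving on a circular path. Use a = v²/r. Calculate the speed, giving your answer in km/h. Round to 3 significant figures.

5.92 km/h

Rearranging: v = √(a·r).
a = 248 cm/s² = 2.480 m/s²; r = 1.09 m.
v = 1.644 m/s
1.644 m/s × (1 km/h / 0.2778 m/s) = 5.919 km/h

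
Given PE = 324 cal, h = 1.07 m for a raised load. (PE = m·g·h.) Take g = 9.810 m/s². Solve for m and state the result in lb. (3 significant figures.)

Solving PE = m·g·h for m: m = PE/(g·h).
PE = 324 cal = 1356 J; h = 1.07 m; g = 9.810 m/s².
m = 129.1 kg
129.1 kg × (1 lb / 0.4536 kg) = 284.7 lb

285 lb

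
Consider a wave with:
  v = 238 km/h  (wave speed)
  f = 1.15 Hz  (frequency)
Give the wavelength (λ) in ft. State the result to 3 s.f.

Rearranging: λ = v/f.
v = 238 km/h = 66.11 m/s; f = 1.15 Hz.
λ = 57.49 m
57.49 m × (1 ft / 0.3048 m) = 188.6 ft

189 ft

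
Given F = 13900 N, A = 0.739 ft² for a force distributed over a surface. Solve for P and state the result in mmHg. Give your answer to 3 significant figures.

1520 mmHg

Directly: P = F/A.
F = 13900 N; A = 0.739 ft² = 0.06866 m².
P = 2.025×10^5 Pa
2.025×10^5 Pa × (1 mmHg / 133.3 Pa) = 1519 mmHg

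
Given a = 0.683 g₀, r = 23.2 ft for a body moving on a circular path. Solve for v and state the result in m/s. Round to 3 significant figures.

Solving a = v²/r for v: v = √(a·r).
a = 0.683 g₀ = 6.698 m/s²; r = 23.2 ft = 7.071 m.
v = 6.882 m/s

6.88 m/s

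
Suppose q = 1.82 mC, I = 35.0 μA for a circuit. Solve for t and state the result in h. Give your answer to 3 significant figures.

0.0144 h

Rearranging: t = q/I.
q = 1.82 mC = 0.001820 C; I = 35.0 μA = 3.500×10^-5 A.
t = 52.00 s
52.00 s × (1 h / 3600 s) = 0.01444 h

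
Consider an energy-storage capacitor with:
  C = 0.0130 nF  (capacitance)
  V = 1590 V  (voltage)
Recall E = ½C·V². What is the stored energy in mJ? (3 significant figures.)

E is given directly by: E = ½CV².
C = 0.0130 nF = 1.300×10^-11 F; V = 1590 V.
E = 1.643×10^-5 J
1.643×10^-5 J × (1 mJ / 0.001000 J) = 0.01643 mJ

0.0164 mJ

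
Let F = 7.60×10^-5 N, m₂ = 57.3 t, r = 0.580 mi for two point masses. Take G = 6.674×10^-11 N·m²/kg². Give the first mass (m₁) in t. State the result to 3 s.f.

Rearranging: m₁ = F·r²/(G·m₂).
F = 7.60×10^-5 N; m₂ = 57.3 t = 57300 kg; r = 0.580 mi = 933.4 m; G = 6.674×10^-11 N·m²/kg².
m₁ = 1.732×10^7 kg
1.732×10^7 kg × (1 t / 1000 kg) = 17315 t

17300 t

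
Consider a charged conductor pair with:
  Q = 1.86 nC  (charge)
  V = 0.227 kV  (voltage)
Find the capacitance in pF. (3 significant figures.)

C is given directly by: C = Q/V.
Q = 1.86 nC = 1.860×10^-9 C; V = 0.227 kV = 227.0 V.
C = 8.194×10^-12 F
8.194×10^-12 F × (1 pF / 1.000×10^-12 F) = 8.194 pF

8.19 pF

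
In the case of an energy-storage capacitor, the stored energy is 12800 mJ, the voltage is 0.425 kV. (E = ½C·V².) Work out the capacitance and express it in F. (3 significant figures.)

Solving E = ½C·V² for C: C = 2E/V².
E = 12800 mJ = 12.80 J; V = 0.425 kV = 425.0 V.
C = 1.417×10^-4 F

1.42×10^-4 F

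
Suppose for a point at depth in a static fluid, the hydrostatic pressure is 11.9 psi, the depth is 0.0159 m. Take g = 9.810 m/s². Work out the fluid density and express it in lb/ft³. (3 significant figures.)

32800 lb/ft³

Rearranging P = ρ·g·h for ρ: ρ = P/(g·h).
P = 11.9 psi = 82048 Pa; h = 0.0159 m; g = 9.810 m/s².
ρ = 5.260×10^5 kg/m³
5.260×10^5 kg/m³ × (1 lb/ft³ / 16.02 kg/m³) = 32838 lb/ft³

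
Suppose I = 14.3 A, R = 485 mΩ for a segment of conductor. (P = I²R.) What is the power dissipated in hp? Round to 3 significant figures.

P is given directly by: P = I²R.
I = 14.3 A; R = 485 mΩ = 0.4850 Ω.
P = 99.18 W  (the unit combination reduces to kg·m²/s³ = W)
99.18 W × (1 hp / 745.7 W) = 0.1330 hp

0.133 hp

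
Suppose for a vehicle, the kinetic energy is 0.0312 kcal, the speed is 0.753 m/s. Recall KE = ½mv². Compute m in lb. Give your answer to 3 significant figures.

1020 lb

Rearranging KE = ½mv² for m: m = 2·KE/v².
KE = 0.0312 kcal = 130.5 J; v = 0.753 m/s.
m = 460.5 kg
460.5 kg × (1 lb / 0.4536 kg) = 1015 lb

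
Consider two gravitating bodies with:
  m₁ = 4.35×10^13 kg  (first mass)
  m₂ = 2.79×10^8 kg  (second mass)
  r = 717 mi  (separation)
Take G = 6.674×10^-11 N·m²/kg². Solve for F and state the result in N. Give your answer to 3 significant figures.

F is given directly by: F = Gm₁m₂/r².
m₁ = 4.35×10^13 kg; m₂ = 2.79×10^8 kg; r = 717 mi = 1.154×10^6 m; G = 6.674×10^-11 N·m²/kg².
F = 0.6083 N

0.608 N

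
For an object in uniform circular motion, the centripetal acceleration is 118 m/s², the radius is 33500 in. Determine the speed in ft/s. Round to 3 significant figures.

Rearranging: v = √(a·r).
a = 118 m/s²; r = 33500 in = 850.9 m.
v = 316.9 m/s
316.9 m/s × (1 ft/s / 0.3048 m/s) = 1040 ft/s

1040 ft/s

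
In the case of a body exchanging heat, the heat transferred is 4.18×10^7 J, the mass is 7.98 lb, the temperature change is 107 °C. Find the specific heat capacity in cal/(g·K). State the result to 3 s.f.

Solving Q = m·c·ΔT for c: c = Q/(m·ΔT).
Q = 4.18×10^7 J; m = 7.98 lb = 3.620 kg; ΔT = 107 °C = 107.0 K.
c = 1.079×10^5 J/(kg·K)
1.079×10^5 J/(kg·K) × (1 cal/(g·K) / 4184 J/(kg·K)) = 25.79 cal/(g·K)

25.8 cal/(g·K)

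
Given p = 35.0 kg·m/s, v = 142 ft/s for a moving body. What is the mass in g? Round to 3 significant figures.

809 g

Rearranging: m = p/v.
p = 35.0 kg·m/s; v = 142 ft/s = 43.28 m/s.
m = 0.8087 kg
0.8087 kg × (1 g / 0.001000 kg) = 808.7 g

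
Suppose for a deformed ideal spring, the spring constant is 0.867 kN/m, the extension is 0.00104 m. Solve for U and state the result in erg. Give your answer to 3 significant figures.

Directly: U = ½kx².
k = 0.867 kN/m = 867.0 N/m; x = 0.00104 m.
U = 4.689×10^-4 J
4.689×10^-4 J × (1 erg / 1.000×10^-7 J) = 4689 erg

4690 erg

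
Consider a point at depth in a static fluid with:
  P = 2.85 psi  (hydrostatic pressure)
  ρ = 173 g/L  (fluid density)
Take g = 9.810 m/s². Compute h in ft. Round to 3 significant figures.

Rearranging: h = P/(ρ·g).
P = 2.85 psi = 19650 Pa; ρ = 173 g/L = 173.0 kg/m³; g = 9.810 m/s².
h = 11.58 m
11.58 m × (1 ft / 0.3048 m) = 37.99 ft

38.0 ft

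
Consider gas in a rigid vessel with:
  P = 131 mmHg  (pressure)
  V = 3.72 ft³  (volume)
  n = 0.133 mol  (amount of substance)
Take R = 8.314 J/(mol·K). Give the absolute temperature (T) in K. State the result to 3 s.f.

1660 K

From the ideal-gas law: T = PV/(nR).
P = 131 mmHg = 17465 Pa; V = 3.72 ft³ = 0.1053 m³; n = 0.133 mol; R = 8.314 J/(mol·K).
T = 1664 K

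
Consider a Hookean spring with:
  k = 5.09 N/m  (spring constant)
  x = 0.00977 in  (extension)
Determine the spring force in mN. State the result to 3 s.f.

1.26 mN

F is given directly by: F = kx.
k = 5.09 N/m; x = 0.00977 in = 2.482×10^-4 m.
F = 0.001263 N  (the unit combination reduces to kg·m/s² = N)
0.001263 N × (1 mN / 0.001000 N) = 1.263 mN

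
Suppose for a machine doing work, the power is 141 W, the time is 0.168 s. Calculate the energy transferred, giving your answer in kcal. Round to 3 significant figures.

0.00566 kcal

Rearranging: W = P·t.
P = 141 W; t = 0.168 s.
W = 23.69 J
23.69 J × (1 kcal / 4184 J) = 0.005662 kcal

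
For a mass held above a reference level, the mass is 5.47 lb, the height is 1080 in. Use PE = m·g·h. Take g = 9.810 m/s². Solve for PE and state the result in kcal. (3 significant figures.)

Directly: PE = mgh.
m = 5.47 lb = 2.481 kg; h = 1080 in = 27.43 m; g = 9.810 m/s².
PE = 667.7 J
667.7 J × (1 kcal / 4184 J) = 0.1596 kcal

0.160 kcal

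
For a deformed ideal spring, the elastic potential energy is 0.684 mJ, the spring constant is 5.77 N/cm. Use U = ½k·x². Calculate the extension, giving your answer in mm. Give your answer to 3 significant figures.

Rearranging U = ½k·x² for x: x = √(2U/k).
U = 0.684 mJ = 6.840×10^-4 J; k = 5.77 N/cm = 577.0 N/m.
x = 0.001540 m
0.001540 m × (1 mm / 0.001000 m) = 1.540 mm

1.54 mm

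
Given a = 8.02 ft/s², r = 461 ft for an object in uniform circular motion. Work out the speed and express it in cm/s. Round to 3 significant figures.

Solving a = v²/r for v: v = √(a·r).
a = 8.02 ft/s² = 2.444 m/s²; r = 461 ft = 140.5 m.
v = 18.53 m/s
18.53 m/s × (1 cm/s / 0.01000 m/s) = 1853 cm/s

1850 cm/s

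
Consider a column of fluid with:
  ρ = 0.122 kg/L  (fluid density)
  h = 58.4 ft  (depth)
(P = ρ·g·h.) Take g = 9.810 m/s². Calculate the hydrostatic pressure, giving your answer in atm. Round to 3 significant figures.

P is given directly by: P = ρgh.
ρ = 0.122 kg/L = 122.0 kg/m³; h = 58.4 ft = 17.80 m; g = 9.810 m/s².
P = 21304 Pa  (the unit combination reduces to kg/(m·s²) = Pa)
21304 Pa × (1 atm / 1.013×10^5 Pa) = 0.2103 atm

0.210 atm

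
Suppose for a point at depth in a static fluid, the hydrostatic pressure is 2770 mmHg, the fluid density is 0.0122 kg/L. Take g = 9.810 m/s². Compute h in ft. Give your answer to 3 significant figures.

10100 ft

Rearranging P = ρ·g·h for h: h = P/(ρ·g).
P = 2770 mmHg = 3.693×10^5 Pa; ρ = 0.0122 kg/L = 12.20 kg/m³; g = 9.810 m/s².
h = 3086 m
3086 m × (1 ft / 0.3048 m) = 10124 ft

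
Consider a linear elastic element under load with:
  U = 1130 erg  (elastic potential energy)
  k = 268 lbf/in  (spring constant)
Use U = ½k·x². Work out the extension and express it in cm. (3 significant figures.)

0.00694 cm

Solving U = ½k·x² for x: x = √(2U/k).
U = 1130 erg = 1.130×10^-4 J; k = 268 lbf/in = 46934 N/m.
x = 6.939×10^-5 m
6.939×10^-5 m × (1 cm / 0.01000 m) = 0.006939 cm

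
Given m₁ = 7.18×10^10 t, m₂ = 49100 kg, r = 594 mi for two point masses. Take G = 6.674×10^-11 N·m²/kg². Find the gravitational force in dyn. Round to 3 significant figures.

F is given directly by: F = Gm₁m₂/r².
m₁ = 7.18×10^10 t = 7.180×10^13 kg; m₂ = 49100 kg; r = 594 mi = 9.560×10^5 m; G = 6.674×10^-11 N·m²/kg².
F = 2.575×10^-4 N
2.575×10^-4 N × (1 dyn / 1.000×10^-5 N) = 25.75 dyn

25.7 dyn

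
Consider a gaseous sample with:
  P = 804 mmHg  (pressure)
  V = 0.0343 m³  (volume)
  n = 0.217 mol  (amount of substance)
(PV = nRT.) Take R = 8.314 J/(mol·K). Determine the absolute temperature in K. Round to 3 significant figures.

2040 K

Solving PV = nRT for T: T = PV/(nR).
P = 804 mmHg = 1.072×10^5 Pa; V = 0.0343 m³; n = 0.217 mol; R = 8.314 J/(mol·K).
T = 2038 K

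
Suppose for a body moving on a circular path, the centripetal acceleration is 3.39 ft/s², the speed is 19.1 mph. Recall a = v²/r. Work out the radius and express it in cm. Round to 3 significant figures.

7060 cm

Rearranging a = v²/r for r: r = v²/a.
a = 3.39 ft/s² = 1.033 m/s²; v = 19.1 mph = 8.538 m/s.
r = 70.56 m
70.56 m × (1 cm / 0.01000 m) = 7056 cm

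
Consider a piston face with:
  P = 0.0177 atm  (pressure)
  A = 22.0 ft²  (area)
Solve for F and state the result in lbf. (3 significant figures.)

824 lbf

Rearranging: F = P·A.
P = 0.0177 atm = 1793 Pa; A = 22.0 ft² = 2.044 m².
F = 3666 N
3666 N × (1 lbf / 4.448 N) = 824.1 lbf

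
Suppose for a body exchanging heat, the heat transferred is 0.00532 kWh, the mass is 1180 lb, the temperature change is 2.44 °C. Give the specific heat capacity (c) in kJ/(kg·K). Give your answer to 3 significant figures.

0.0147 kJ/(kg·K)

Solving Q = m·c·ΔT for c: c = Q/(m·ΔT).
Q = 0.00532 kWh = 19152 J; m = 1180 lb = 535.2 kg; ΔT = 2.44 °C = 2.440 K.
c = 14.66 J/(kg·K)
14.66 J/(kg·K) × (1 kJ/(kg·K) / 1000 J/(kg·K)) = 0.01466 kJ/(kg·K)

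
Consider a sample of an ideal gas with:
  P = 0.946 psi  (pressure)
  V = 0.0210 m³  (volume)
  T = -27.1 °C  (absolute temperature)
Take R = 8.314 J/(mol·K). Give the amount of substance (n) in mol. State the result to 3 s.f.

0.0670 mol

From the ideal-gas law: n = PV/(RT).
P = 0.946 psi = 6522 Pa; V = 0.0210 m³; T = -27.1 °C = 246.0 K; R = 8.314 J/(mol·K).
n = 0.06696 mol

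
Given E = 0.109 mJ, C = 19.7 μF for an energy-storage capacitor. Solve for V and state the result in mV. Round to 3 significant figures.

3330 mV

Solving E = ½C·V² for V: V = √(2E/C).
E = 0.109 mJ = 1.090×10^-4 J; C = 19.7 μF = 1.970×10^-5 F.
V = 3.327 V
3.327 V × (1 mV / 0.001000 V) = 3327 mV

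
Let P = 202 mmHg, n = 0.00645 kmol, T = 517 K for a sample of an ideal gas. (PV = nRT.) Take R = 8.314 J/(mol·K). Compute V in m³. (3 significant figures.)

1.03 m³

Rearranging PV = nRT for V: V = nRT/P.
P = 202 mmHg = 26931 Pa; n = 0.00645 kmol = 6.450 mol; T = 517 K; R = 8.314 J/(mol·K).
V = 1.029 m³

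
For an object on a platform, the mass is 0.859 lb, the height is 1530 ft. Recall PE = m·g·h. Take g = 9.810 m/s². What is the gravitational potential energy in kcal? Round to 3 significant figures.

0.426 kcal

PE is given directly by: PE = mgh.
m = 0.859 lb = 0.3896 kg; h = 1530 ft = 466.3 m; g = 9.810 m/s².
PE = 1783 J
1783 J × (1 kcal / 4184 J) = 0.4260 kcal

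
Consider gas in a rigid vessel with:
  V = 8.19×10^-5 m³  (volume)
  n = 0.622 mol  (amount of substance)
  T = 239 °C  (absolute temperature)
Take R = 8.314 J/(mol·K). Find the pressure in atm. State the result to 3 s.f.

From the ideal-gas law: P = nRT/V.
V = 8.19×10^-5 m³; n = 0.622 mol; T = 239 °C = 512.1 K; R = 8.314 J/(mol·K).
P = 3.234×10^7 Pa  (the unit combination reduces to kg/(m·s²) = Pa)
3.234×10^7 Pa × (1 atm / 1.013×10^5 Pa) = 319.2 atm

319 atm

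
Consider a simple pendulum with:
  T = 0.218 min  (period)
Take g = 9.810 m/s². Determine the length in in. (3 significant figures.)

1670 in

Rearranging: L = g·(T/2π)².
T = 0.218 min = 13.08 s; g = 9.810 m/s².
L = 42.51 m
42.51 m × (1 in / 0.02540 m) = 1674 in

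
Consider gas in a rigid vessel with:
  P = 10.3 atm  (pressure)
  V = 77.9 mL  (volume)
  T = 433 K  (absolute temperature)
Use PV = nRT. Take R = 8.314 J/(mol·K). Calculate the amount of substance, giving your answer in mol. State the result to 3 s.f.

0.0226 mol

From the ideal-gas law: n = PV/(RT).
P = 10.3 atm = 1.044×10^6 Pa; V = 77.9 mL = 7.790×10^-5 m³; T = 433 K; R = 8.314 J/(mol·K).
n = 0.02258 mol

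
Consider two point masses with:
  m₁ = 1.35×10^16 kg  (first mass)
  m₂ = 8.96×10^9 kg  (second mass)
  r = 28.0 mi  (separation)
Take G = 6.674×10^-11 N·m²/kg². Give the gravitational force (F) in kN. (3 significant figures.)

3980 kN

From Newton's law of gravitation: F = Gm₁m₂/r².
m₁ = 1.35×10^16 kg; m₂ = 8.96×10^9 kg; r = 28.0 mi = 45062 m; G = 6.674×10^-11 N·m²/kg².
F = 3.976×10^6 N
3.976×10^6 N × (1 kN / 1000 N) = 3976 kN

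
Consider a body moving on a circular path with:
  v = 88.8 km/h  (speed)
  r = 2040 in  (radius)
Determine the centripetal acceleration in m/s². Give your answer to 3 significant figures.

a is given directly by: a = v²/r.
v = 88.8 km/h = 24.67 m/s; r = 2040 in = 51.82 m.
a = 11.74 m/s²

11.7 m/s²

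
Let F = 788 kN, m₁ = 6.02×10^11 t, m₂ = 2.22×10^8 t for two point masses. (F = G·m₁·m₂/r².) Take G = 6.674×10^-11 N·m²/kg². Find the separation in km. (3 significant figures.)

Rearranging: r = √(G·m₁m₂/F).
F = 788 kN = 7.880×10^5 N; m₁ = 6.02×10^11 t = 6.020×10^14 kg; m₂ = 2.22×10^8 t = 2.220×10^11 kg; G = 6.674×10^-11 N·m²/kg².
r = 1.064×10^5 m
1.064×10^5 m × (1 km / 1000 m) = 106.4 km

106 km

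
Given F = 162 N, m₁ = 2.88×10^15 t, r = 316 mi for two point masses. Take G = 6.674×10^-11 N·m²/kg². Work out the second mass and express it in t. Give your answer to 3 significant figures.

From Newton's law of gravitation: m₂ = F·r²/(G·m₁).
F = 162 N; m₁ = 2.88×10^15 t = 2.880×10^18 kg; r = 316 mi = 5.086×10^5 m; G = 6.674×10^-11 N·m²/kg².
m₂ = 2.180×10^5 kg
2.180×10^5 kg × (1 t / 1000 kg) = 218.0 t

218 t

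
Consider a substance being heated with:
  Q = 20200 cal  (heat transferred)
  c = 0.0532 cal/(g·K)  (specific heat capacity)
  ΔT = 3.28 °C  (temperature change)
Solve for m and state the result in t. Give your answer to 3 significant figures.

0.116 t

Rearranging: m = Q/(c·ΔT).
Q = 20200 cal = 84517 J; c = 0.0532 cal/(g·K) = 222.6 J/(kg·K); ΔT = 3.28 °C = 3.280 K.
m = 115.8 kg
115.8 kg × (1 t / 1000 kg) = 0.1158 t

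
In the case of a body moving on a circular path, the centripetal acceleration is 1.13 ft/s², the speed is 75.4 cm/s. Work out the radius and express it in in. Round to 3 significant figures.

65.0 in

Solving a = v²/r for r: r = v²/a.
a = 1.13 ft/s² = 0.3444 m/s²; v = 75.4 cm/s = 0.7540 m/s.
r = 1.651 m
1.651 m × (1 in / 0.02540 m) = 64.99 in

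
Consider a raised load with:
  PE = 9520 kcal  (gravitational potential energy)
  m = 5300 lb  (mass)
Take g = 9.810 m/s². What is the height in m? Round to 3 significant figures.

1690 m

Rearranging PE = m·g·h for h: h = PE/(m·g).
PE = 9520 kcal = 3.983×10^7 J; m = 5300 lb = 2404 kg; g = 9.810 m/s².
h = 1689 m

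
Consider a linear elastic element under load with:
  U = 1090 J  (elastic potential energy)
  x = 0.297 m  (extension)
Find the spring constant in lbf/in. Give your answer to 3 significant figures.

141 lbf/in

Solving U = ½k·x² for k: k = 2U/x².
U = 1090 J; x = 0.297 m.
k = 24714 N/m
24714 N/m × (1 lbf/in / 175.1 N/m) = 141.1 lbf/in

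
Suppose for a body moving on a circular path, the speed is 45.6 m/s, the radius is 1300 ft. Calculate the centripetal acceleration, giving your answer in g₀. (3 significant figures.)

0.535 g₀

a is given directly by: a = v²/r.
v = 45.6 m/s; r = 1300 ft = 396.2 m.
a = 5.248 m/s²
5.248 m/s² × (1 g₀ / 9.807 m/s²) = 0.5351 g₀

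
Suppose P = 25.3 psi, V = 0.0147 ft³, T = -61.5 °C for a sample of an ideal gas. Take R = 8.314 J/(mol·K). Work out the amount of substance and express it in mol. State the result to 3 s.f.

0.0413 mol

Rearranging: n = PV/(RT).
P = 25.3 psi = 1.744×10^5 Pa; V = 0.0147 ft³ = 4.163×10^-4 m³; T = -61.5 °C = 211.6 K; R = 8.314 J/(mol·K).
n = 0.04126 mol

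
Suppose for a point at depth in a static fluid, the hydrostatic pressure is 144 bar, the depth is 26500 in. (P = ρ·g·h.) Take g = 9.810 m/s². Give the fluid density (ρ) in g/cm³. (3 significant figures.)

Rearranging: ρ = P/(g·h).
P = 144 bar = 1.440×10^7 Pa; h = 26500 in = 673.1 m; g = 9.810 m/s².
ρ = 2181 kg/m³
2181 kg/m³ × (1 g/cm³ / 1000 kg/m³) = 2.181 g/cm³

2.18 g/cm³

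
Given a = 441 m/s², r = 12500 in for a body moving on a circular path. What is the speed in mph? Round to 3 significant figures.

Solving a = v²/r for v: v = √(a·r).
a = 441 m/s²; r = 12500 in = 317.5 m.
v = 374.2 m/s
374.2 m/s × (1 mph / 0.4470 m/s) = 837.0 mph

837 mph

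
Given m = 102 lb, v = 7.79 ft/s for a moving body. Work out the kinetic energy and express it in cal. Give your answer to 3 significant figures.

31.2 cal

KE is given directly by: KE = ½mv².
m = 102 lb = 46.27 kg; v = 7.79 ft/s = 2.374 m/s.
KE = 130.4 J  (the unit combination reduces to kg·m²/s² = J)
130.4 J × (1 cal / 4.184 J) = 31.17 cal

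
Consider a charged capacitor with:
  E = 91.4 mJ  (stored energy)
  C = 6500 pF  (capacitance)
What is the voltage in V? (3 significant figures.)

Solving E = ½C·V² for V: V = √(2E/C).
E = 91.4 mJ = 0.09140 J; C = 6500 pF = 6.500×10^-9 F.
V = 5303 V

5300 V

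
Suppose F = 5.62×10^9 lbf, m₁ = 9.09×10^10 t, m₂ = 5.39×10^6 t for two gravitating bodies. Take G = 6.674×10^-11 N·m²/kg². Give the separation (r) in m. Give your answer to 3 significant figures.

36.2 m

Solving F = G·m₁·m₂/r² for r: r = √(G·m₁m₂/F).
F = 5.62×10^9 lbf = 2.500×10^10 N; m₁ = 9.09×10^10 t = 9.090×10^13 kg; m₂ = 5.39×10^6 t = 5.390×10^9 kg; G = 6.674×10^-11 N·m²/kg².
r = 36.17 m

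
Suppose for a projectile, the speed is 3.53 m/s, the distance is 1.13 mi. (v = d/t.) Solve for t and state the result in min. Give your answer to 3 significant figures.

Rearranging v = d/t for t: t = d/v.
v = 3.53 m/s; d = 1.13 mi = 1819 m.
t = 515.2 s
515.2 s × (1 min / 60.00 s) = 8.586 min

8.59 min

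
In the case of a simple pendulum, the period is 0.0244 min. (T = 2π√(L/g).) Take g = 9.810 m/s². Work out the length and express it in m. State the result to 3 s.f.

Rearranging T = 2π√(L/g) for L: L = g·(T/2π)².
T = 0.0244 min = 1.464 s; g = 9.810 m/s².
L = 0.5326 m

0.533 m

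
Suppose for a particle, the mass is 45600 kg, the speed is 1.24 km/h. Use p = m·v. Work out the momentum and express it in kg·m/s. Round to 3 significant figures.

p is given directly by: p = mv.
m = 45600 kg; v = 1.24 km/h = 0.3444 m/s.
p = 15707 kg·m/s  (the unit combination reduces to kg·m/s = kg·m/s)

15700 kg·m/s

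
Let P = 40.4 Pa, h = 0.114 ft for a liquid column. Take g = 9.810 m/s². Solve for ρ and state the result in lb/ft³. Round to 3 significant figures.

Rearranging: ρ = P/(g·h).
P = 40.4 Pa; h = 0.114 ft = 0.03475 m; g = 9.810 m/s².
ρ = 118.5 kg/m³
118.5 kg/m³ × (1 lb/ft³ / 16.02 kg/m³) = 7.399 lb/ft³

7.40 lb/ft³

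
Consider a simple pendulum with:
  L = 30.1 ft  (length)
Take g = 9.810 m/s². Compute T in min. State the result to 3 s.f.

0.101 min

Directly: T = 2π√(L/g).
L = 30.1 ft = 9.174 m; g = 9.810 m/s².
T = 6.076 s
6.076 s × (1 min / 60.00 s) = 0.1013 min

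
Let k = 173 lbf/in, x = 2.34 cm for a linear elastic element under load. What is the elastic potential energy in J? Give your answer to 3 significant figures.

Directly: U = ½kx².
k = 173 lbf/in = 30297 N/m; x = 2.34 cm = 0.02340 m.
U = 8.295 J  (the unit combination reduces to kg·m²/s² = J)

8.29 J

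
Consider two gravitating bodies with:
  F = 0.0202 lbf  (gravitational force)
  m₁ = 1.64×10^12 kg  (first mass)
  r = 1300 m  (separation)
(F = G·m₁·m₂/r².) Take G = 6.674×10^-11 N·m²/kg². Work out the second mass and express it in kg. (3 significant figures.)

Rearranging: m₂ = F·r²/(G·m₁).
F = 0.0202 lbf = 0.08985 N; m₁ = 1.64×10^12 kg; r = 1300 m; G = 6.674×10^-11 N·m²/kg².
m₂ = 1387 kg

1390 kg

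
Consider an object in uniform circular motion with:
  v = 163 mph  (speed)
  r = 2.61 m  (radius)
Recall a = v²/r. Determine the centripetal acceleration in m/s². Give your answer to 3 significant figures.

2030 m/s²

Directly: a = v²/r.
v = 163 mph = 72.87 m/s; r = 2.61 m.
a = 2034 m/s²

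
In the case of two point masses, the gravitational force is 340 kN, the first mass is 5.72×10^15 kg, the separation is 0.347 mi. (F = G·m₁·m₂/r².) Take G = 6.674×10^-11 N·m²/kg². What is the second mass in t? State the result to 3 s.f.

From Newton's law of gravitation: m₂ = F·r²/(G·m₁).
F = 340 kN = 3.400×10^5 N; m₁ = 5.72×10^15 kg; r = 0.347 mi = 558.4 m; G = 6.674×10^-11 N·m²/kg².
m₂ = 2.777×10^5 kg
2.777×10^5 kg × (1 t / 1000 kg) = 277.7 t

278 t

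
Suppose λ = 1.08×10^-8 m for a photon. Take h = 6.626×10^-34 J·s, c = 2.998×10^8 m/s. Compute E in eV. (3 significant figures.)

115 eV

Directly: E = hc/λ.
λ = 1.08×10^-8 m; h = 6.626×10^-34 J·s; c = 2.998×10^8 m/s.
E = 1.839×10^-17 J
1.839×10^-17 J × (1 eV / 1.602×10^-19 J) = 114.8 eV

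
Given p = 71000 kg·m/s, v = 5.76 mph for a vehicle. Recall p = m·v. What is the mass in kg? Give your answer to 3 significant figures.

Rearranging: m = p/v.
p = 71000 kg·m/s; v = 5.76 mph = 2.575 m/s.
m = 27573 kg

27600 kg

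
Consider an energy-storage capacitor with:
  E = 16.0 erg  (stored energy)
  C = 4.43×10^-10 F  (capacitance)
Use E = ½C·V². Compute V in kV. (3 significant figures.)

Solving E = ½C·V² for V: V = √(2E/C).
E = 16.0 erg = 1.600×10^-6 J; C = 4.43×10^-10 F.
V = 84.99 V
84.99 V × (1 kV / 1000 V) = 0.08499 kV

0.0850 kV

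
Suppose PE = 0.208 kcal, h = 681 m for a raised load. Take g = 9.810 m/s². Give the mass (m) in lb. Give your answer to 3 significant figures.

0.287 lb

Rearranging: m = PE/(g·h).
PE = 0.208 kcal = 870.3 J; h = 681 m; g = 9.810 m/s².
m = 0.1303 kg
0.1303 kg × (1 lb / 0.4536 kg) = 0.2872 lb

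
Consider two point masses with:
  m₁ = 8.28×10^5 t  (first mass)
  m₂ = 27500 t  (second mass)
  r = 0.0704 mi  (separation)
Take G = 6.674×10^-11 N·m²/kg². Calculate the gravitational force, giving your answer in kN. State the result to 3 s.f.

Directly: F = Gm₁m₂/r².
m₁ = 8.28×10^5 t = 8.280×10^8 kg; m₂ = 27500 t = 2.750×10^7 kg; r = 0.0704 mi = 113.3 m; G = 6.674×10^-11 N·m²/kg².
F = 118.4 N
118.4 N × (1 kN / 1000 N) = 0.1184 kN

0.118 kN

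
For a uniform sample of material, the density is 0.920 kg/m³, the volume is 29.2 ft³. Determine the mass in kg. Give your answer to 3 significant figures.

Solving ρ = m/V for m: m = ρV.
ρ = 0.920 kg/m³; V = 29.2 ft³ = 0.8269 m³.
m = 0.7607 kg

0.761 kg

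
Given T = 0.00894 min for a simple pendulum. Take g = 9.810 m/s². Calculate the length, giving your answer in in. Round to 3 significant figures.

2.81 in

Rearranging T = 2π√(L/g) for L: L = g·(T/2π)².
T = 0.00894 min = 0.5364 s; g = 9.810 m/s².
L = 0.07150 m
0.07150 m × (1 in / 0.02540 m) = 2.815 in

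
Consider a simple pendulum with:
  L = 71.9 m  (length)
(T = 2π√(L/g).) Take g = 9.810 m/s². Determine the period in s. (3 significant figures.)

T is given directly by: T = 2π√(L/g).
L = 71.9 m; g = 9.810 m/s².
T = 17.01 s

17.0 s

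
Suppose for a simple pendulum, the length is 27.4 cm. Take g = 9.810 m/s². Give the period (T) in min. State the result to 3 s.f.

0.0175 min

Directly: T = 2π√(L/g).
L = 27.4 cm = 0.2740 m; g = 9.810 m/s².
T = 1.050 s
1.050 s × (1 min / 60.00 s) = 0.01750 min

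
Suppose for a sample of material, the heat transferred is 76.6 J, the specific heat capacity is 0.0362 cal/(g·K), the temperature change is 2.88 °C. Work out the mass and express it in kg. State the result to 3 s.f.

Rearranging Q = m·c·ΔT for m: m = Q/(c·ΔT).
Q = 76.6 J; c = 0.0362 cal/(g·K) = 151.5 J/(kg·K); ΔT = 2.88 °C = 2.880 K.
m = 0.1756 kg

0.176 kg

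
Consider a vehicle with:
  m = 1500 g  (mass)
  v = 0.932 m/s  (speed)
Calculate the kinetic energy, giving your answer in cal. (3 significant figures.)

Directly: KE = ½mv².
m = 1500 g = 1.500 kg; v = 0.932 m/s.
KE = 0.6515 J
0.6515 J × (1 cal / 4.184 J) = 0.1557 cal

0.156 cal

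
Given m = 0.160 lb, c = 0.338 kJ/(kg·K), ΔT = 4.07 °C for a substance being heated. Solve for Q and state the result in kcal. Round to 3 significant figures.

Q is given directly by: Q = mcΔT.
m = 0.160 lb = 0.07257 kg; c = 0.338 kJ/(kg·K) = 338.0 J/(kg·K); ΔT = 4.07 °C = 4.070 K.
Q = 99.84 J
99.84 J × (1 kcal / 4184 J) = 0.02386 kcal

0.0239 kcal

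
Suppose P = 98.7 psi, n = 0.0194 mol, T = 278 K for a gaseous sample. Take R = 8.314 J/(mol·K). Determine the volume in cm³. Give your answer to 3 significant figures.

65.9 cm³

Rearranging: V = nRT/P.
P = 98.7 psi = 6.805×10^5 Pa; n = 0.0194 mol; T = 278 K; R = 8.314 J/(mol·K).
V = 6.589×10^-5 m³
6.589×10^-5 m³ × (1 cm³ / 1.000×10^-6 m³) = 65.89 cm³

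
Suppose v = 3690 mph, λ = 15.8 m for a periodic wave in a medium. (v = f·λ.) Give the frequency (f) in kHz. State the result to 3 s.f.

0.104 kHz

Rearranging: f = v/λ.
v = 3690 mph = 1650 m/s; λ = 15.8 m.
f = 104.4 Hz
104.4 Hz × (1 kHz / 1000 Hz) = 0.1044 kHz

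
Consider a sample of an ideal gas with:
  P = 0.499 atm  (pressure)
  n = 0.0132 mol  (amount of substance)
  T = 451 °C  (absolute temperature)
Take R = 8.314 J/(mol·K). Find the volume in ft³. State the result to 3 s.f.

0.0555 ft³

From the ideal-gas law: V = nRT/P.
P = 0.499 atm = 50561 Pa; n = 0.0132 mol; T = 451 °C = 724.1 K; R = 8.314 J/(mol·K).
V = 0.001572 m³
0.001572 m³ × (1 ft³ / 0.02832 m³) = 0.05551 ft³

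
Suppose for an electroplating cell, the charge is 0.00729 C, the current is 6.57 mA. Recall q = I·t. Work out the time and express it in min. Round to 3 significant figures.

0.0185 min

Solving q = I·t for t: t = q/I.
q = 0.00729 C; I = 6.57 mA = 0.006570 A.
t = 1.110 s
1.110 s × (1 min / 60.00 s) = 0.01849 min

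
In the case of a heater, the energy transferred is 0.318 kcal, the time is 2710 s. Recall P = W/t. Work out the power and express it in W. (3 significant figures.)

0.491 W

Directly: P = W/t.
W = 0.318 kcal = 1331 J; t = 2710 s.
P = 0.4910 W  (the unit combination reduces to kg·m²/s³ = W)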